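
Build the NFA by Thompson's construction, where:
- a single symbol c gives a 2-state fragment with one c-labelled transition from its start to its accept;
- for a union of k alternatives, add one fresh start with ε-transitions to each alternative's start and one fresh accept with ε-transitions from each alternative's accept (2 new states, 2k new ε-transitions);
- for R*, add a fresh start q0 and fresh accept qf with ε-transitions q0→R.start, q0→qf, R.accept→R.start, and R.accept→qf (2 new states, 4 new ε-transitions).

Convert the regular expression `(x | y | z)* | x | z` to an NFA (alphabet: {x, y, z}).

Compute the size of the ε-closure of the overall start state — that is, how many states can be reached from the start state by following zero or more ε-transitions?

10

Let C(F) = |ε-closure(F.start)| within fragment F, and note whether F accepts ε. Symbol fragments have C = 1 and do not accept ε. Then:
  x | y | z → |closure| = 1 + 1 + 1 + 1 = 4 (the new accept is not ε-reachable since no branch accepts ε)
  (x | y | z)* → new start has ε-edges to the inner start and to the new accept, so |closure| = 2 + 4 = 6
  (x | y | z)* | x | z → |closure| = 1 (new start) + (6 + 1 + 1) + 1 (new accept, since some branch ε-reaches its own accept) = 10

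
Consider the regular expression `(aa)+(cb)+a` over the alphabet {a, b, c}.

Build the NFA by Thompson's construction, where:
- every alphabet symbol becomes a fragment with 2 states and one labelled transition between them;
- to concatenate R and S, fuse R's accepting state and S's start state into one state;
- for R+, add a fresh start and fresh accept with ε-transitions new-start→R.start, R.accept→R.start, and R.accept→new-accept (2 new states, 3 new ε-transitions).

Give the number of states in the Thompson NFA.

By structural recursion:
Each of the 5 symbol leaves contributes a 2-state fragment.
  aa → 3 states
  (aa)+ → 5 states
  cb → 3 states
  (cb)+ → 5 states
  (aa)+(cb)+a → 10 states

10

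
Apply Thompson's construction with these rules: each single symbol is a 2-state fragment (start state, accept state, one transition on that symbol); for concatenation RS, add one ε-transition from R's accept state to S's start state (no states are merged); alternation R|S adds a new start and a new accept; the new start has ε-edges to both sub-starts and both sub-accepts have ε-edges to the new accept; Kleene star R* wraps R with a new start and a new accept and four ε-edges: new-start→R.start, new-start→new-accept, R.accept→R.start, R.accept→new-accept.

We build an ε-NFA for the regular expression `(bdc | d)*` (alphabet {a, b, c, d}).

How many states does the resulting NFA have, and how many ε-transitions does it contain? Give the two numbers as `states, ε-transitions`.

12, 10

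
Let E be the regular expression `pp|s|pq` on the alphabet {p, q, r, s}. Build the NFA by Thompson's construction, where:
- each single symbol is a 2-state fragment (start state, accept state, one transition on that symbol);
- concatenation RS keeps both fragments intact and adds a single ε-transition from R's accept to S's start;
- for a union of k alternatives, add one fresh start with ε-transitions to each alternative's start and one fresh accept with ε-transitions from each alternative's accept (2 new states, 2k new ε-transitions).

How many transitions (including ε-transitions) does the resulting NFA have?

13

Bottom-up over the parse tree:
Each of the 5 symbol leaves contributes 1 transition (1 symbol, 0 ε).
  pp — 3 transitions (2 symbol, 1 ε)
  pq — 3 transitions (2 symbol, 1 ε)
  pp|s|pq — 13 transitions (5 symbol, 8 ε)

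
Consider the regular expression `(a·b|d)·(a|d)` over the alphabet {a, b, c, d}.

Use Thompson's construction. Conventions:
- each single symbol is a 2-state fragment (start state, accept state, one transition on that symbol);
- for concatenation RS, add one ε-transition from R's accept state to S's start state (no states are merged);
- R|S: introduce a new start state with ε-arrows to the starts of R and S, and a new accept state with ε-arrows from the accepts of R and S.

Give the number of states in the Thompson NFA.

Building bottom-up:
Each of the 5 symbol leaves contributes a 2-state fragment.
  a·b = 4 states
  a·b|d = 8 states
  a|d = 6 states
  (a·b|d)·(a|d) = 14 states

14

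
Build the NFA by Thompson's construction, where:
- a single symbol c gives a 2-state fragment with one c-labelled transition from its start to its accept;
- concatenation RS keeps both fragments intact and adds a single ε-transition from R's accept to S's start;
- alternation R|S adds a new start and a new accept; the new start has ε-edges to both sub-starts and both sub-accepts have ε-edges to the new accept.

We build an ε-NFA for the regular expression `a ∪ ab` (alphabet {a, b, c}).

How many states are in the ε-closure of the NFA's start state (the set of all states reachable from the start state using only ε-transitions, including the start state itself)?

Let C(F) = |ε-closure(F.start)| within fragment F, and note whether F accepts ε. Symbol fragments have C = 1 and do not accept ε. Then:
  ab → same as the first factor's closure: |closure| = 1
  a ∪ ab → |closure| = 1 + 1 + 1 = 3 (the new accept is not ε-reachable since no branch accepts ε)

3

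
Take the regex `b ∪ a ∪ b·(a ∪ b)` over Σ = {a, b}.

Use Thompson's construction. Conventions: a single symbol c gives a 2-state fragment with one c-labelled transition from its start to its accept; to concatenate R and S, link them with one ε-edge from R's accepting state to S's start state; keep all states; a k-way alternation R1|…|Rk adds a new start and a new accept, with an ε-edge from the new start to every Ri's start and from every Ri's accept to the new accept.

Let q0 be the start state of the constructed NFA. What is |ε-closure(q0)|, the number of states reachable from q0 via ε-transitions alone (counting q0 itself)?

Let C(F) = |ε-closure(F.start)| within fragment F, and note whether F accepts ε. Symbol fragments have C = 1 and do not accept ε. Then:
  a ∪ b : new start ε-reaches every alternative's start; none of them accept ε, so the new accept is not reached: |ε-closure| = 1 + 1 + 1 = 3
  b·(a ∪ b) : |ε-closure| equals the left operand's closure size = 1 (its accept is not ε-reachable, so the closure stops there)
  b ∪ a ∪ b·(a ∪ b) : new start ε-reaches every alternative's start; none of them accept ε, so the new accept is not reached: |ε-closure| = 1 + 1 + 1 + 1 = 4

4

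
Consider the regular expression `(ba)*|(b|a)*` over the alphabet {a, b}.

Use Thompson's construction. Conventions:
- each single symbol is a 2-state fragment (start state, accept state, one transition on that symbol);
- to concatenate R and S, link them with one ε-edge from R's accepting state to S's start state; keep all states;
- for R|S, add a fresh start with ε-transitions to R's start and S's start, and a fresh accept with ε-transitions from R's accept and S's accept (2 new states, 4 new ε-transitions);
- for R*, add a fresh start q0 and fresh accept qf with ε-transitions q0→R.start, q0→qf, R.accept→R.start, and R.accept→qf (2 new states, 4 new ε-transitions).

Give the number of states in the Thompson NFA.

By structural recursion:
Each of the 4 symbol leaves contributes a 2-state fragment.
  ba = 4 states
  (ba)* = 6 states
  b|a = 6 states
  (b|a)* = 8 states
  (ba)*|(b|a)* = 16 states

16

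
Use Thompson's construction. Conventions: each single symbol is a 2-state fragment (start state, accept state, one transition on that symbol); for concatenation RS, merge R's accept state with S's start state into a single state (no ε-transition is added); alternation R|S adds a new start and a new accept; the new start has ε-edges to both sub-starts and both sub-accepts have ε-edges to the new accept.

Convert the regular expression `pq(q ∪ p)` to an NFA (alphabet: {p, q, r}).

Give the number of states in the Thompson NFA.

Building bottom-up:
Each of the 4 symbol leaves contributes a 2-state fragment.
  q ∪ p — 6 states
  pq(q ∪ p) — 8 states

8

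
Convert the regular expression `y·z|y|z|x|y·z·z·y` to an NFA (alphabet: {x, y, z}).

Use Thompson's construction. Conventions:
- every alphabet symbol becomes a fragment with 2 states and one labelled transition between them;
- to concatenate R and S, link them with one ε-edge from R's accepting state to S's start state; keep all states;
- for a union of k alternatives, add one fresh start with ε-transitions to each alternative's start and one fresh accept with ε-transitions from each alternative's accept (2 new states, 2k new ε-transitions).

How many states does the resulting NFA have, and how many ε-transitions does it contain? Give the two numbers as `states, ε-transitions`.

20, 14

By structural recursion:
Each of the 9 symbol leaves contributes 2 states and 0 ε-transitions.
  y·z : 4 states, 1 ε-transition
  y·z·z·y : 8 states, 3 ε-transitions
  y·z|y|z|x|y·z·z·y : 20 states, 14 ε-transitions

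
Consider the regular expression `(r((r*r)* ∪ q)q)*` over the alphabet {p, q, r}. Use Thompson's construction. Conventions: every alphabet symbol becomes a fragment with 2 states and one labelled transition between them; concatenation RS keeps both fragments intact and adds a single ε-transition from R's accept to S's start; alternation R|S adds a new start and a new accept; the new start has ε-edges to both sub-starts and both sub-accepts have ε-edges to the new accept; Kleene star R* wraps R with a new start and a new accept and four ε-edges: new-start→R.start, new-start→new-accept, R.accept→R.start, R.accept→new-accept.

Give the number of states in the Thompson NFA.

18

Recursing over subexpressions:
Each of the 5 symbol leaves contributes a 2-state fragment.
  r* : 4 states
  r*r : 6 states
  (r*r)* : 8 states
  (r*r)* ∪ q : 12 states
  r((r*r)* ∪ q)q : 16 states
  (r((r*r)* ∪ q)q)* : 18 states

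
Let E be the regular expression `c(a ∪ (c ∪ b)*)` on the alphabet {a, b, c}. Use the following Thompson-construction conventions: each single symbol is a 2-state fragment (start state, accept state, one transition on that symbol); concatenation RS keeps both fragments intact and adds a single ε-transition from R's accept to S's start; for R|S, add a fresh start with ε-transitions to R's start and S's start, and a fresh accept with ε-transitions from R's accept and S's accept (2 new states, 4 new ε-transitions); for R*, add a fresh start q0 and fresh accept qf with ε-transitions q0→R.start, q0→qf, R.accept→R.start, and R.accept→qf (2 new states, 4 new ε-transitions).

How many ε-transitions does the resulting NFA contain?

13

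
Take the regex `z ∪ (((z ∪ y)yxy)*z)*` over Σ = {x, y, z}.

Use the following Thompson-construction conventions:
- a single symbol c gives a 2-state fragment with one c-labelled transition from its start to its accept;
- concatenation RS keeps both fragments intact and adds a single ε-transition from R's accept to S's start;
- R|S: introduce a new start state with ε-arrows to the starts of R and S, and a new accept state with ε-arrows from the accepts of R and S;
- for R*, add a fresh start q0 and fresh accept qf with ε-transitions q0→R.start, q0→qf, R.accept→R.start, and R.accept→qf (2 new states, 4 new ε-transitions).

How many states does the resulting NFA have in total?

22

Per subexpression:
Each of the 7 symbol leaves contributes a 2-state fragment.
  z ∪ y : 6 states
  (z ∪ y)yxy : 12 states
  ((z ∪ y)yxy)* : 14 states
  ((z ∪ y)yxy)*z : 16 states
  (((z ∪ y)yxy)*z)* : 18 states
  z ∪ (((z ∪ y)yxy)*z)* : 22 states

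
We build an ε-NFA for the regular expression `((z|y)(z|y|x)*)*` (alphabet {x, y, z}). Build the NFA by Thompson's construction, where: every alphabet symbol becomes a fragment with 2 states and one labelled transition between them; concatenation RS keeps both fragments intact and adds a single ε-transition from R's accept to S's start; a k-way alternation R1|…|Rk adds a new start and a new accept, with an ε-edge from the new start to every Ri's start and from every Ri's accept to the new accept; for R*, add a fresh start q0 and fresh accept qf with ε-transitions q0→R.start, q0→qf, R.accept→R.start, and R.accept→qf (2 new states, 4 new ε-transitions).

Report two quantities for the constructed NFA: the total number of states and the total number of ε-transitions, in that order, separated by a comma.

Bottom-up over the parse tree:
Each of the 5 symbol leaves contributes 2 states and 0 ε-transitions.
  z|y = 6 states, 4 ε-transitions
  z|y|x = 8 states, 6 ε-transitions
  (z|y|x)* = 10 states, 10 ε-transitions
  (z|y)(z|y|x)* = 16 states, 15 ε-transitions
  ((z|y)(z|y|x)*)* = 18 states, 19 ε-transitions

18, 19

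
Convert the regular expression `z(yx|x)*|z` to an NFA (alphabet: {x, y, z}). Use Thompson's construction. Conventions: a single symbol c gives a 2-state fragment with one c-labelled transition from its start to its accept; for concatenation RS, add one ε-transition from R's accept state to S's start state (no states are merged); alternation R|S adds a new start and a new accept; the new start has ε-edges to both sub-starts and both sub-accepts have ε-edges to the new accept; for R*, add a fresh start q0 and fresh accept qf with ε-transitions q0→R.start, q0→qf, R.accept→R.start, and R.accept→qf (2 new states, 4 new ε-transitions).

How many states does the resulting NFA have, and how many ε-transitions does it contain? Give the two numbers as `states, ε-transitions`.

16, 14

Building bottom-up:
Each of the 5 symbol leaves contributes 2 states and 0 ε-transitions.
  yx : 4 states, 1 ε-transition
  yx|x : 8 states, 5 ε-transitions
  (yx|x)* : 10 states, 9 ε-transitions
  z(yx|x)* : 12 states, 10 ε-transitions
  z(yx|x)*|z : 16 states, 14 ε-transitions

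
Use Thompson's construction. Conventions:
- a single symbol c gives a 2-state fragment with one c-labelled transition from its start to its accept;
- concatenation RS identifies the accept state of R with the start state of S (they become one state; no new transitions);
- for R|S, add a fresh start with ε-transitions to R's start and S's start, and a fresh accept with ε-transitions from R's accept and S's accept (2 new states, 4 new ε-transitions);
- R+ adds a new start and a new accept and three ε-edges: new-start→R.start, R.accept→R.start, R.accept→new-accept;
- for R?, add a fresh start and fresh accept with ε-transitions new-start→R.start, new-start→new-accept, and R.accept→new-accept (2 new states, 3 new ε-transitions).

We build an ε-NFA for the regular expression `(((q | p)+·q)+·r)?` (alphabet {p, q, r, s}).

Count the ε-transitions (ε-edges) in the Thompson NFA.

13

By structural recursion:
Each of the 4 symbol leaves contributes 0 ε-transitions.
  q | p = 4 ε-transitions
  (q | p)+ = 7 ε-transitions
  (q | p)+·q = 7 ε-transitions
  ((q | p)+·q)+ = 10 ε-transitions
  ((q | p)+·q)+·r = 10 ε-transitions
  (((q | p)+·q)+·r)? = 13 ε-transitions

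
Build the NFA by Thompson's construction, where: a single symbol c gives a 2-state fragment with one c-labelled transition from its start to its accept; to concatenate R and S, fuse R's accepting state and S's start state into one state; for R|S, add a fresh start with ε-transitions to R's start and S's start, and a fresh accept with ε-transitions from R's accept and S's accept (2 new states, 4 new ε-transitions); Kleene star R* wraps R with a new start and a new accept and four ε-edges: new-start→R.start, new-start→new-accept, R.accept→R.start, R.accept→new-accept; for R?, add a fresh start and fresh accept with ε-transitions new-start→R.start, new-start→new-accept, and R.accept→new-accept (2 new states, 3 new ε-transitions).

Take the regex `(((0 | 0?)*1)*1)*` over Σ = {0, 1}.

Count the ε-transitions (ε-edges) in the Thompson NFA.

Per subexpression:
Each of the 4 symbol leaves contributes 0 ε-transitions.
  0? = 3 ε-transitions
  0 | 0? = 7 ε-transitions
  (0 | 0?)* = 11 ε-transitions
  (0 | 0?)*1 = 11 ε-transitions
  ((0 | 0?)*1)* = 15 ε-transitions
  ((0 | 0?)*1)*1 = 15 ε-transitions
  (((0 | 0?)*1)*1)* = 19 ε-transitions

19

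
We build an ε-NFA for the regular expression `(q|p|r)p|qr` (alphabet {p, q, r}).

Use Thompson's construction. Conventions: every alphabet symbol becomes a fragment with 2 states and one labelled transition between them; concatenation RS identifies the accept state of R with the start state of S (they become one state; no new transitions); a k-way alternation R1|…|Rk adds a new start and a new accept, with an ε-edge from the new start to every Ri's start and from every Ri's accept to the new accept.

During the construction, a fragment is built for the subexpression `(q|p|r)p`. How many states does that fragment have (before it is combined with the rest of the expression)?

9

Fragment for `(q|p|r)p`:
Each of the 4 symbol leaves contributes a 2-state fragment.
  q|p|r = 8 states
  (q|p|r)p = 9 states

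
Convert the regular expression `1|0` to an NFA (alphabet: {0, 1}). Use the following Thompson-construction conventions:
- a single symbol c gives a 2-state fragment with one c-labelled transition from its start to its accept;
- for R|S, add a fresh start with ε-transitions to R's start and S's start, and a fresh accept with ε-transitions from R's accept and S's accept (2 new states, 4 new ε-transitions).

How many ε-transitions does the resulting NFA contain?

4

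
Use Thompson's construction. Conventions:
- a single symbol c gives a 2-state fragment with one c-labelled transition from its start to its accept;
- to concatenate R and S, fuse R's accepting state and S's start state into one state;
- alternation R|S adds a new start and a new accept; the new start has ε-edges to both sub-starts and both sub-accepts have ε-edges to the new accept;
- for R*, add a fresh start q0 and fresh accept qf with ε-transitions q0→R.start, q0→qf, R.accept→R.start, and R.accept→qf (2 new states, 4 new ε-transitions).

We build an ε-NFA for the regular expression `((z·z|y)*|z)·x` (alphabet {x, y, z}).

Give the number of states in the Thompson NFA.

Per subexpression:
Each of the 5 symbol leaves contributes a 2-state fragment.
  z·z → 3 states
  z·z|y → 7 states
  (z·z|y)* → 9 states
  (z·z|y)*|z → 13 states
  ((z·z|y)*|z)·x → 14 states

14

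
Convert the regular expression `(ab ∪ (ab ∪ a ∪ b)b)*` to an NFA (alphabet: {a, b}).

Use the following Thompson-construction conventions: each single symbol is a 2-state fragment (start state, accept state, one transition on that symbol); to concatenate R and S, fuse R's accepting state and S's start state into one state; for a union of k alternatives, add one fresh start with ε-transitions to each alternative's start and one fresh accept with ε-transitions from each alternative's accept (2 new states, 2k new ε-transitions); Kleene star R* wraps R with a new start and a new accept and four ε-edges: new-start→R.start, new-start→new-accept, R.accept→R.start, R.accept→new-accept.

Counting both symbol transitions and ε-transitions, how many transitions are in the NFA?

21

By structural recursion:
Each of the 7 symbol leaves contributes 1 transition (1 symbol, 0 ε).
  ab : 2 transitions (2 symbol, 0 ε)
  ab : 2 transitions (2 symbol, 0 ε)
  ab ∪ a ∪ b : 10 transitions (4 symbol, 6 ε)
  (ab ∪ a ∪ b)b : 11 transitions (5 symbol, 6 ε)
  ab ∪ (ab ∪ a ∪ b)b : 17 transitions (7 symbol, 10 ε)
  (ab ∪ (ab ∪ a ∪ b)b)* : 21 transitions (7 symbol, 14 ε)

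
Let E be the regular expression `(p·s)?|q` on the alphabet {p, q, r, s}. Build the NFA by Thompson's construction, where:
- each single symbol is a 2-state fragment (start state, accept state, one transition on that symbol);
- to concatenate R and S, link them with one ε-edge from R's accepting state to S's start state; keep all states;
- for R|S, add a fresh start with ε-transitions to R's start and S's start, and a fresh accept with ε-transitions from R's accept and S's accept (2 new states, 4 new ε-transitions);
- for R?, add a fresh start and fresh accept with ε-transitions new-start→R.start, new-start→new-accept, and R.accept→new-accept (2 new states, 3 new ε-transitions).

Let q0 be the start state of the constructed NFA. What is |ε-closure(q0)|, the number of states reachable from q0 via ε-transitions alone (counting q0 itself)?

Work bottom-up. For each fragment F, track |ε-closure(F.start)| and whether F's accept lies in that closure (i.e. whether F accepts ε). A single-symbol fragment has closure size 1 and does not accept ε.
  p·s — |closure| equals the left operand's closure size = 1 (its accept is not ε-reachable, so the closure stops there)
  (p·s)? — |closure| = 1 (new start) + 1 (body) + 1 (new accept, via ε) = 3
  (p·s)?|q — new start ε-reaches every alternative's start; at least one alternative accepts ε, so the union's new accept is reached too: |closure| = 1 + 3 + 1 + 1 = 6

6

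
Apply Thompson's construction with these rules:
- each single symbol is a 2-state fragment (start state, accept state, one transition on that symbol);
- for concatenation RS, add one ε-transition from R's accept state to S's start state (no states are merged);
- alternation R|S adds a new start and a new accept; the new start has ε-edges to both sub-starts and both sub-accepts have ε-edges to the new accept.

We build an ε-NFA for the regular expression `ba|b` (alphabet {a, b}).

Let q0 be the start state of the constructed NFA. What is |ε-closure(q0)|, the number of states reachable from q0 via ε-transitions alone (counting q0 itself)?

Work bottom-up. For each fragment F, track |ε-closure(F.start)| and whether F's accept lies in that closure (i.e. whether F accepts ε). A single-symbol fragment has closure size 1 and does not accept ε.
  ba → |closure| equals the left operand's closure size = 1 (its accept is not ε-reachable, so the closure stops there)
  ba|b → |closure| = 1 + 1 + 1 = 3 (the new accept is not ε-reachable since no branch accepts ε)

3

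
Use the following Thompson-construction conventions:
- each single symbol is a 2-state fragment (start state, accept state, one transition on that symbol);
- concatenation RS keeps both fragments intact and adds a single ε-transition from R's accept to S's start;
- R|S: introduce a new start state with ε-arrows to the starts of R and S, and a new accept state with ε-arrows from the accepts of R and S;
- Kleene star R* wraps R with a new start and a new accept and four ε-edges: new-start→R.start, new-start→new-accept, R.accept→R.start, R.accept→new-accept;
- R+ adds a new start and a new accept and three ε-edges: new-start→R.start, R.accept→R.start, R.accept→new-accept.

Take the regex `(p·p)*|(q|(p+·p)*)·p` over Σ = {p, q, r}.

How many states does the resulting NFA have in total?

22

By structural recursion:
Each of the 6 symbol leaves contributes a 2-state fragment.
  p·p → 4 states
  (p·p)* → 6 states
  p+ → 4 states
  p+·p → 6 states
  (p+·p)* → 8 states
  q|(p+·p)* → 12 states
  (q|(p+·p)*)·p → 14 states
  (p·p)*|(q|(p+·p)*)·p → 22 states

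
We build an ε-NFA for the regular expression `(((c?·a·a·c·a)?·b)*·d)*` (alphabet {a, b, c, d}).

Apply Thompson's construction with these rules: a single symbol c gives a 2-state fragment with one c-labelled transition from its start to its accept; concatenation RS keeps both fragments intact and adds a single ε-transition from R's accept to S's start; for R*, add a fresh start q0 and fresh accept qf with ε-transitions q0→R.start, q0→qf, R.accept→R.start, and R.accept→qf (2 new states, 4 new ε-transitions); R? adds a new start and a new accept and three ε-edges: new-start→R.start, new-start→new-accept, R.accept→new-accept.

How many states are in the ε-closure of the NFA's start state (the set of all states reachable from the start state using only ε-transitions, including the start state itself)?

12

Let C(F) = |ε-closure(F.start)| within fragment F, and note whether F accepts ε. Symbol fragments have C = 1 and do not accept ε. Then:
  c? → new start has ε-edges to the inner start and to the new accept, so |closure| = 2 + 1 = 3
  c?·a·a·c·a → |closure| = 3 + 1 = 4 (closure spills across the concat boundary because the left factor accepts ε)
  (c?·a·a·c·a)? → new start has ε-edges to the inner start and to the new accept, so |closure| = 2 + 4 = 6
  (c?·a·a·c·a)?·b → |closure| = 6 + 1 = 7 (closure spills across the concat boundary because the left factor accepts ε)
  ((c?·a·a·c·a)?·b)* → |closure| = 1 (new start) + 7 (body) + 1 (new accept) = 9
  ((c?·a·a·c·a)?·b)*·d → |closure| = 9 + 1 = 10 (closure spills across the concat boundary because the left factor accepts ε)
  (((c?·a·a·c·a)?·b)*·d)* → the star's fresh start ε-reaches both the body's start and the fresh accept: |closure| = 2 + 10 = 12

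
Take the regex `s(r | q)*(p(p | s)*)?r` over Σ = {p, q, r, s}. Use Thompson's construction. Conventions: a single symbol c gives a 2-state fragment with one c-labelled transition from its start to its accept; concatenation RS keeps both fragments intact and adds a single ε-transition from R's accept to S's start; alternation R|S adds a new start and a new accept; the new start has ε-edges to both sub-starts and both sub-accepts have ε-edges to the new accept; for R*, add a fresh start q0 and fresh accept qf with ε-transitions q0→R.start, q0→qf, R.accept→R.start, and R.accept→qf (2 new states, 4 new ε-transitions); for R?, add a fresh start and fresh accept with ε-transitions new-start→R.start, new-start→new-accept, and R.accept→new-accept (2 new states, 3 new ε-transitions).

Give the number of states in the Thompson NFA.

Bottom-up over the parse tree:
Each of the 7 symbol leaves contributes a 2-state fragment.
  r | q → 6 states
  (r | q)* → 8 states
  p | s → 6 states
  (p | s)* → 8 states
  p(p | s)* → 10 states
  (p(p | s)*)? → 12 states
  s(r | q)*(p(p | s)*)?r → 24 states

24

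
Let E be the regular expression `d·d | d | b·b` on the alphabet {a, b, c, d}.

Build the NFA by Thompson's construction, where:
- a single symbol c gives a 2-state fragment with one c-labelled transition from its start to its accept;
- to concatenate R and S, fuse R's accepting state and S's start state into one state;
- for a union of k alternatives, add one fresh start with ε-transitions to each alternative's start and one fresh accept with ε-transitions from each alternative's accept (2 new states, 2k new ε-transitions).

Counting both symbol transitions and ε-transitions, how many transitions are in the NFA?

Per subexpression:
Each of the 5 symbol leaves contributes 1 transition (1 symbol, 0 ε).
  d·d → 2 transitions (2 symbol, 0 ε)
  b·b → 2 transitions (2 symbol, 0 ε)
  d·d | d | b·b → 11 transitions (5 symbol, 6 ε)

11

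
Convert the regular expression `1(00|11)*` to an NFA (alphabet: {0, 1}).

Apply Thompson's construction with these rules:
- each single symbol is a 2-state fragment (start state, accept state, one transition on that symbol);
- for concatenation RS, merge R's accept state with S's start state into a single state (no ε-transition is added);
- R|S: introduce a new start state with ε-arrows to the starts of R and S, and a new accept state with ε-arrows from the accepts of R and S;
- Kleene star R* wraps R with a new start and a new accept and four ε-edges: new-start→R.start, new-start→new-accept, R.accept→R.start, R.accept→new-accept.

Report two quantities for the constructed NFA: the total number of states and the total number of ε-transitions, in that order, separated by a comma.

11, 8

Bottom-up over the parse tree:
Each of the 5 symbol leaves contributes 2 states and 0 ε-transitions.
  00 → 3 states, 0 ε-transitions
  11 → 3 states, 0 ε-transitions
  00|11 → 8 states, 4 ε-transitions
  (00|11)* → 10 states, 8 ε-transitions
  1(00|11)* → 11 states, 8 ε-transitions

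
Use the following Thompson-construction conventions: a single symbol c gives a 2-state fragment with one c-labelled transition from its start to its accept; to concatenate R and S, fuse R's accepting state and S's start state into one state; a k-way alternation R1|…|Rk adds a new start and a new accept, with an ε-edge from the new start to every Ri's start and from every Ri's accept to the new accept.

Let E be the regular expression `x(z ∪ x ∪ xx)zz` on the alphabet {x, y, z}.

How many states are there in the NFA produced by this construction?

12

Bottom-up over the parse tree:
Each of the 7 symbol leaves contributes a 2-state fragment.
  xx : 3 states
  z ∪ x ∪ xx : 9 states
  x(z ∪ x ∪ xx)zz : 12 states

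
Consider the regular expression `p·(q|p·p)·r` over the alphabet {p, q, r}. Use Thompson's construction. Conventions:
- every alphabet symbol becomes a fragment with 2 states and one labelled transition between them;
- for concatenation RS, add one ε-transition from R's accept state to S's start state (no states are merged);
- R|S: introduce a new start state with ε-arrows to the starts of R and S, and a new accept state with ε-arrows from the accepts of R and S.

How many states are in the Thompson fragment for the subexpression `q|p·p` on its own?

Fragment for `q|p·p`:
Each of the 3 symbol leaves contributes a 2-state fragment.
  p·p : 4 states
  q|p·p : 8 states

8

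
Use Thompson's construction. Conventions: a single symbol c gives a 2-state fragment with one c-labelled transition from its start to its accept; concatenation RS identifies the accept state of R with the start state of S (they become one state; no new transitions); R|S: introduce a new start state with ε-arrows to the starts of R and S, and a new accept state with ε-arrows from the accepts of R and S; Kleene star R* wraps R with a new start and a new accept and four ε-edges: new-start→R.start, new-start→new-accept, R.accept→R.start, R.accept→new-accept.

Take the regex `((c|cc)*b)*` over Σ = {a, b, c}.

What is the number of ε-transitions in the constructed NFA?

Recursing over subexpressions:
Each of the 4 symbol leaves contributes 0 ε-transitions.
  cc — 0 ε-transitions
  c|cc — 4 ε-transitions
  (c|cc)* — 8 ε-transitions
  (c|cc)*b — 8 ε-transitions
  ((c|cc)*b)* — 12 ε-transitions

12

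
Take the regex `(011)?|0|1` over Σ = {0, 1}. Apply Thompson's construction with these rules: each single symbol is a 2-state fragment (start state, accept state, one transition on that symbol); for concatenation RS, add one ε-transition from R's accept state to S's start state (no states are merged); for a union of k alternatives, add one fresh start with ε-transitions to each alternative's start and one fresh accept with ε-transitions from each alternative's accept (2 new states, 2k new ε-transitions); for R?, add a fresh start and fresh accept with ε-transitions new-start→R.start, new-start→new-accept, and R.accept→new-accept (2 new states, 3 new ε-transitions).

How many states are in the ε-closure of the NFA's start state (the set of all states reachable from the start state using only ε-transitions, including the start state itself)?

7

Compute the ε-closure size of each fragment's start state recursively; a symbol fragment's start has no outgoing ε-edge, so its closure is just itself (size 1).
  011 : same as the first factor's closure: |closure| = 1
  (011)? : new start has ε-edges to the inner start and to the new accept, so |closure| = 2 + 1 = 3
  (011)?|0|1 : new start ε-reaches every alternative's start; at least one alternative accepts ε, so the union's new accept is reached too: |closure| = 1 + 3 + 1 + 1 + 1 = 7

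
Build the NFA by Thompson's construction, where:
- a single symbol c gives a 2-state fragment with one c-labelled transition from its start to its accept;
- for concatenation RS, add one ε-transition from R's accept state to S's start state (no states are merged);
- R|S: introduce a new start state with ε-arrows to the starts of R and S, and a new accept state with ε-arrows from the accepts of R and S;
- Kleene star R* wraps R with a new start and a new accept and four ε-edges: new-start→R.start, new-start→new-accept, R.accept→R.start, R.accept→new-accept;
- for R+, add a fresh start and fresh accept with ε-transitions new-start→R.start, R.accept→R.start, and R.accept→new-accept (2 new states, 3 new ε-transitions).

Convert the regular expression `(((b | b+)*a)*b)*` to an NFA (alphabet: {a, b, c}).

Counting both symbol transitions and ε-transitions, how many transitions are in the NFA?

25

Bottom-up over the parse tree:
Each of the 4 symbol leaves contributes 1 transition (1 symbol, 0 ε).
  b+ — 4 transitions (1 symbol, 3 ε)
  b | b+ — 9 transitions (2 symbol, 7 ε)
  (b | b+)* — 13 transitions (2 symbol, 11 ε)
  (b | b+)*a — 15 transitions (3 symbol, 12 ε)
  ((b | b+)*a)* — 19 transitions (3 symbol, 16 ε)
  ((b | b+)*a)*b — 21 transitions (4 symbol, 17 ε)
  (((b | b+)*a)*b)* — 25 transitions (4 symbol, 21 ε)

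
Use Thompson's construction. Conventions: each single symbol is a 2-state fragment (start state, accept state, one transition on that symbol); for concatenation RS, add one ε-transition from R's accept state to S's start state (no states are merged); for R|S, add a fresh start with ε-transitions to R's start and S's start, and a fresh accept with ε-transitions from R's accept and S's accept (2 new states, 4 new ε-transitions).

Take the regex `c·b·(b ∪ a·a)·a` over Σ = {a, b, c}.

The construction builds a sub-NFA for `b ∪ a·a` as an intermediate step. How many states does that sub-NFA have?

8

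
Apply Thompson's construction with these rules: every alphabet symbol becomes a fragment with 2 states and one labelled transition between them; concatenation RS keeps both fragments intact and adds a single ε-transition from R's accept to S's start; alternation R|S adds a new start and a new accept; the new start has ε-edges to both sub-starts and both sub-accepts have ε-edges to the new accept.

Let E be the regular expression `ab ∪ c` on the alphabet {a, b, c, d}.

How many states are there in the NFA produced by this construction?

Bottom-up over the parse tree:
Each of the 3 symbol leaves contributes a 2-state fragment.
  ab = 4 states
  ab ∪ c = 8 states

8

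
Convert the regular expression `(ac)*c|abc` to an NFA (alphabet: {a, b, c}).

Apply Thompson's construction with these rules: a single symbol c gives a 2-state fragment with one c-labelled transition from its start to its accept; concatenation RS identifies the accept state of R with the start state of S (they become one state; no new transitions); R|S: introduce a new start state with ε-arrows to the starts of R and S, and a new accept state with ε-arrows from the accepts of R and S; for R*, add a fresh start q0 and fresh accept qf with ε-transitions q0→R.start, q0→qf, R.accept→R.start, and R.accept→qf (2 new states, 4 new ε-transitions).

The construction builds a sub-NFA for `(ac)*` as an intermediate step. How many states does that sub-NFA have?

5

Fragment for `(ac)*`:
Each of the 2 symbol leaves contributes a 2-state fragment.
  ac : 3 states
  (ac)* : 5 states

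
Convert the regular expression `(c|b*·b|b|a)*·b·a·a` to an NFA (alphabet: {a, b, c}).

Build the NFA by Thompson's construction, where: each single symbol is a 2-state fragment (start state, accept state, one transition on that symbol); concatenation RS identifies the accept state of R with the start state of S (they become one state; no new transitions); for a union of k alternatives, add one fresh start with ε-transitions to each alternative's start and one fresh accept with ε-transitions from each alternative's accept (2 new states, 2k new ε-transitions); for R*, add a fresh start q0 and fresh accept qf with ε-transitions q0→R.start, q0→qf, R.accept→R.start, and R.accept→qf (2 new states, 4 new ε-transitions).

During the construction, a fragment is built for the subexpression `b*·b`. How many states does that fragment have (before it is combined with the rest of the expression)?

5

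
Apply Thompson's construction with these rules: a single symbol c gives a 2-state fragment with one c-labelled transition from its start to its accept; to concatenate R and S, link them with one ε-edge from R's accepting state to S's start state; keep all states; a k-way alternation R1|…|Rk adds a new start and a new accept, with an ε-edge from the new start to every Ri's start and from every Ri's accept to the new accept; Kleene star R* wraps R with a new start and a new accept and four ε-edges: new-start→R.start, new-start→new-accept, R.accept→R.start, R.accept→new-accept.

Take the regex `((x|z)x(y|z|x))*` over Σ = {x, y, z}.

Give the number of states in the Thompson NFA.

Bottom-up over the parse tree:
Each of the 6 symbol leaves contributes a 2-state fragment.
  x|z : 6 states
  y|z|x : 8 states
  (x|z)x(y|z|x) : 16 states
  ((x|z)x(y|z|x))* : 18 states

18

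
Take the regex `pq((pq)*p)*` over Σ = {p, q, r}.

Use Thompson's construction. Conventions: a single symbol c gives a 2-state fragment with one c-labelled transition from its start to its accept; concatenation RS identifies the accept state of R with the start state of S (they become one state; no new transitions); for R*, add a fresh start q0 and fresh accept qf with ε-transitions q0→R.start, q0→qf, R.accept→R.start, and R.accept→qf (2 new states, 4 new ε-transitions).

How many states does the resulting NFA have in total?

Building bottom-up:
Each of the 5 symbol leaves contributes a 2-state fragment.
  pq : 3 states
  (pq)* : 5 states
  (pq)*p : 6 states
  ((pq)*p)* : 8 states
  pq((pq)*p)* : 10 states

10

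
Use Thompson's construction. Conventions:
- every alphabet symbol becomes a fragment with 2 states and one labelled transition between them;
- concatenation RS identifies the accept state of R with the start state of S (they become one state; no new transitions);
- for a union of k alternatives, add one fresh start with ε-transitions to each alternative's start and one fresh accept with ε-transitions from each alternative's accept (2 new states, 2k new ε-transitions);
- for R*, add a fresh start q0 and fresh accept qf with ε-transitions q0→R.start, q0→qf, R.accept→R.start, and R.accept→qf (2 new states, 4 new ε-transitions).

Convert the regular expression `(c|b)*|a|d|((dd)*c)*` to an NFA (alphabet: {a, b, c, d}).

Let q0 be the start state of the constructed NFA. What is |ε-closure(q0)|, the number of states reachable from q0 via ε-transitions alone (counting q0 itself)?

Compute the ε-closure size of each fragment's start state recursively; a symbol fragment's start has no outgoing ε-edge, so its closure is just itself (size 1).
  c|b — new start ε-reaches every alternative's start; none of them accept ε, so the new accept is not reached: C = 1 + 1 + 1 = 3
  (c|b)* — the star's fresh start ε-reaches both the body's start and the fresh accept: C = 2 + 3 = 5
  dd — same as the first factor's closure: C = 1
  (dd)* — C = 1 (new start) + 1 (body) + 1 (new accept) = 3
  (dd)*c — the left operand accepts ε, so the closure extends into the next operand (the shared merged state is already counted); C = 3 + (1−1) = 3
  ((dd)*c)* — C = 1 (new start) + 3 (body) + 1 (new accept) = 5
  (c|b)*|a|d|((dd)*c)* — new start ε-reaches every alternative's start; at least one alternative accepts ε, so the union's new accept is reached too: C = 1 + 5 + 1 + 1 + 5 + 1 = 14

14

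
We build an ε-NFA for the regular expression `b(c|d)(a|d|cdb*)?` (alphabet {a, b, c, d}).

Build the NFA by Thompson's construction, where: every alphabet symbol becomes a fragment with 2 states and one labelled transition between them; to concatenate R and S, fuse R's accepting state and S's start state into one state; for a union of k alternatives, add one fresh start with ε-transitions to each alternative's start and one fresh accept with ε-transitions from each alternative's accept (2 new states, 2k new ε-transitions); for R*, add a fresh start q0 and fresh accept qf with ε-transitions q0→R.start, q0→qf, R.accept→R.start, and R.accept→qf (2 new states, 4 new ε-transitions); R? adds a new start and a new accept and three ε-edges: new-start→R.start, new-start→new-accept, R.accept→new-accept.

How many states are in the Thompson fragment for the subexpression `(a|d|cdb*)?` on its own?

Fragment for `(a|d|cdb*)?`:
Each of the 5 symbol leaves contributes a 2-state fragment.
  b* — 4 states
  cdb* — 6 states
  a|d|cdb* — 12 states
  (a|d|cdb*)? — 14 states

14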